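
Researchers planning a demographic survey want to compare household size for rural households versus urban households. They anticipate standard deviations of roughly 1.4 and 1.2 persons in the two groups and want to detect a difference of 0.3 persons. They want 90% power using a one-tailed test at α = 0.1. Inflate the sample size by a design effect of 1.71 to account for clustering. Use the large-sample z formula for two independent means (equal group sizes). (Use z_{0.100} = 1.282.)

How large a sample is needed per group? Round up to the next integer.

n = 425 per group

n = (z_α + z_β)² · (σ₁² + σ₂²) / δ²
  = (1.282 + 1.282)² · (1.4² + 1.2² = 3.4) / 0.3²
  = 6.5741 · 3.4 / 0.09
  = 248.35
Design effect: 1.71 × 248.35 = 424.69.
Round up → n = 425 per group.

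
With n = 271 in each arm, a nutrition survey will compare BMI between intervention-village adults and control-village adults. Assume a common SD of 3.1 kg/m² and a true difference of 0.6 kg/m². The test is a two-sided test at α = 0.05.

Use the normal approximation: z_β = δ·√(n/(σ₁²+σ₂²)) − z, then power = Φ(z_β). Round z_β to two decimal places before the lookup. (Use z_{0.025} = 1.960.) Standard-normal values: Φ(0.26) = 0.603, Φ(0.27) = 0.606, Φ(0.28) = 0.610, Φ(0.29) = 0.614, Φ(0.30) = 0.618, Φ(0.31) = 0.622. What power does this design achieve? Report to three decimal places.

z_β = δ·√(n/(σ₁²+σ₂²)) − z_{α/2}
    = 0.6 · √(271/19.22) − 1.960
    = 0.6 · 3.75498 − 1.960
    = 2.2530 − 1.960 = 0.2930 → 0.29
Power = Φ(0.29) = 0.614.

Power ≈ 0.614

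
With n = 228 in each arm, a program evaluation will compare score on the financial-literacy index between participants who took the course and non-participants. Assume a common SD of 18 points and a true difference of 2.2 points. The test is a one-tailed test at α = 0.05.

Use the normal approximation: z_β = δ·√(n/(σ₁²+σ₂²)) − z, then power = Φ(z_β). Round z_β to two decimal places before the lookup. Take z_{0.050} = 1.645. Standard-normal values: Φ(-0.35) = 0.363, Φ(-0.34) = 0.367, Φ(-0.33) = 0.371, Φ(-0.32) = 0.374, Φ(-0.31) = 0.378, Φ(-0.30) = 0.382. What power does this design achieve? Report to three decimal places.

Power ≈ 0.367

z_β = δ·√(n/(σ₁²+σ₂²)) − z_α
    = 2.2 · √(228/648) − 1.645
    = 2.2 · 0.59317 − 1.645
    = 1.3050 − 1.645 = -0.3400 → -0.34
Power = Φ(-0.34) = 0.367.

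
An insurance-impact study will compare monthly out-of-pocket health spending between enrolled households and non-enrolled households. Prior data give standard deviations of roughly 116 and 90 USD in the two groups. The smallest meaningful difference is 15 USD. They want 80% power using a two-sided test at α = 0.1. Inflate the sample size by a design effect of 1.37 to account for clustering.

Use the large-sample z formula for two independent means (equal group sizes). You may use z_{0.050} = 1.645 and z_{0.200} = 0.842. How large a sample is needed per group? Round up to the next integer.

n = 812 per group

n = (z_{α/2} + z_β)² · (σ₁² + σ₂²) / δ²
  = (1.645 + 0.842)² · (116² + 90² = 21556) / 15²
  = 6.1852 · 21556 / 225
  = 592.57
Design effect: 1.37 × 592.57 = 811.82.
Round up → n = 812 per group.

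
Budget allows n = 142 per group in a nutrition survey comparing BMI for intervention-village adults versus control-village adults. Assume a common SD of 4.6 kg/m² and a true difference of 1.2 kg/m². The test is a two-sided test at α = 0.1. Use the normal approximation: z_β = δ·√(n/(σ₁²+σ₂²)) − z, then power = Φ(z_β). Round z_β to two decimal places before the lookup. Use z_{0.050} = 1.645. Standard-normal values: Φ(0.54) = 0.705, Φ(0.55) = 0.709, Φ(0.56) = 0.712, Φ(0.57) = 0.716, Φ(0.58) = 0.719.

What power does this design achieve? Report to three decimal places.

Power ≈ 0.709

z_β = δ·√(n/(σ₁²+σ₂²)) − z_{α/2}
    = 1.2 · √(142/42.32) − 1.645
    = 1.2 · 1.83177 − 1.645
    = 2.1981 − 1.645 = 0.5531 → 0.55
Power = Φ(0.55) = 0.709.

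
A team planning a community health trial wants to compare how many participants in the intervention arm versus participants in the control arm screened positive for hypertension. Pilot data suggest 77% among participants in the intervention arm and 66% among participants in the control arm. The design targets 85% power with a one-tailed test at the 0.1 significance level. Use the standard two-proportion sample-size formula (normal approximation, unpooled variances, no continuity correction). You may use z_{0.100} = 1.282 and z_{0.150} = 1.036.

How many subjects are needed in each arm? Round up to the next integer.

n = (z_α + z_β)² · [p₁(1−p₁) + p₂(1−p₂)] / (p₁ − p₂)²
  = (1.282 + 1.036)² · (0.77·0.23 + 0.66·0.34) / (0.11)²
  = (2.318)² · (0.1771 + 0.2244) / 0.0121
  = 5.3731 · 0.4015 / 0.0121
  = 178.29
Round up → n = 179 per group.

n = 179 per group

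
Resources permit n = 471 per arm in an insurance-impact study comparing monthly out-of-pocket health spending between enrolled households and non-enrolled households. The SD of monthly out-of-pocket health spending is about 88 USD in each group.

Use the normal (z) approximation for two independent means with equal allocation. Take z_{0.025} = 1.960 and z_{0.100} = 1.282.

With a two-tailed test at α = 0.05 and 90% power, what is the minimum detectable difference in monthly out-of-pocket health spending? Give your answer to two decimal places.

Minimum detectable difference ≈ 18.59 USD

δ = (z_{α/2} + z_β) · √((σ₁²+σ₂²)/n)
  = (1.960 + 1.282) · √(15488/471)
  = 3.242 · √32.8832
  = 3.242 · 5.7344
  = 18.5909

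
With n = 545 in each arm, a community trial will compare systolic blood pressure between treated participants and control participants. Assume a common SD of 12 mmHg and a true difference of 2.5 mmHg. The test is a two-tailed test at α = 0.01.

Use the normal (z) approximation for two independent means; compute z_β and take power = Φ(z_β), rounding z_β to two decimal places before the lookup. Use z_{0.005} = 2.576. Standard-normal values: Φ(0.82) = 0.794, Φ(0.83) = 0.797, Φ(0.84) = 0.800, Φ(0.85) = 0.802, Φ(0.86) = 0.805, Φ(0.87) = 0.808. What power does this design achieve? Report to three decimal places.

Power ≈ 0.805

z_β = δ·√(n/(σ₁²+σ₂²)) − z_{α/2}
    = 2.5 · √(545/288) − 2.576
    = 2.5 · 1.37563 − 2.576
    = 3.4391 − 2.576 = 0.8631 → 0.86
Power = Φ(0.86) = 0.805.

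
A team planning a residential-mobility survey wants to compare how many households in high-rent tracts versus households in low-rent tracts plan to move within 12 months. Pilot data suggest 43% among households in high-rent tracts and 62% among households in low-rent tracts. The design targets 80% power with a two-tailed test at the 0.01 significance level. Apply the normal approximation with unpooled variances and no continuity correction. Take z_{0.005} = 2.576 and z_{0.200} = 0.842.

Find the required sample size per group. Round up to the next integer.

n = (z_{α/2} + z_β)² · [p₁(1−p₁) + p₂(1−p₂)] / (p₁ − p₂)²
  = (2.576 + 0.842)² · (0.43·0.57 + 0.62·0.38) / (-0.19)²
  = (3.418)² · (0.2451 + 0.2356) / 0.0361
  = 11.6827 · 0.4807 / 0.0361
  = 155.56
Round up → n = 156 per group.

n = 156 per group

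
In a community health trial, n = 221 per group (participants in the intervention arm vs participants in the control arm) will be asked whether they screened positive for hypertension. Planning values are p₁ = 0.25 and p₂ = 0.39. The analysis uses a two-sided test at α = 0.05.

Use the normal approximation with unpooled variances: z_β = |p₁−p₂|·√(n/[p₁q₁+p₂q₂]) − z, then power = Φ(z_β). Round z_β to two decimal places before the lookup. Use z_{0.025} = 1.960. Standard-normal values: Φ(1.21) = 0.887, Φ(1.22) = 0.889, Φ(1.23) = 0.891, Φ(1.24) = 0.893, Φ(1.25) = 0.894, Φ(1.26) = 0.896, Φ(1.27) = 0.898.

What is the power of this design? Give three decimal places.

z_β = |p₁−p₂|·√(n/[p₁q₁+p₂q₂]) − z_{α/2}
    = 0.14 · √(221/0.4254) − 1.960
    = 0.14 · 22.7928 − 1.960
    = 3.1910 − 1.960 = 1.2310 → 1.23
Power = Φ(1.23) = 0.891.

Power ≈ 0.891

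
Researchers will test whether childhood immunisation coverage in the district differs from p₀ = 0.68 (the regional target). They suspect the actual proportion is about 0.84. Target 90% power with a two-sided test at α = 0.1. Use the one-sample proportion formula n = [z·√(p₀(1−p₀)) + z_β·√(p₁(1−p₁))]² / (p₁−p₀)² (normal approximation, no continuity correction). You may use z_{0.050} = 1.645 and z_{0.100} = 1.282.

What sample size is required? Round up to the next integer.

n = 60

n = [z_{α/2}·√(p₀q₀) + z_β·√(p₁q₁)]² / (p₁ − p₀)²
  = [1.645·√(0.68·0.32) + 1.282·√(0.84·0.16)]² / (0.16)²
  = [1.645·0.4665 + 1.282·0.3666]² / 0.0256
  = [1.2373]² / 0.0256
  = 59.81
Round up → n = 60.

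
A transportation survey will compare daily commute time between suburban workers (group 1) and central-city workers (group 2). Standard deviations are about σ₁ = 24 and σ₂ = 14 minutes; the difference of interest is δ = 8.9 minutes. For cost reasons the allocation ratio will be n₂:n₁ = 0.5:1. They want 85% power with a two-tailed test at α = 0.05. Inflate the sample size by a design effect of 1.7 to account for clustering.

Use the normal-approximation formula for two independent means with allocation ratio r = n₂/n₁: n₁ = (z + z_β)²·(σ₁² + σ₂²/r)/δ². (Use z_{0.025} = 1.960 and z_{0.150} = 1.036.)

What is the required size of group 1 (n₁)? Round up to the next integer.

n₁ = (z_{α/2} + z_β)² · (σ₁² + σ₂²/r) / δ²
   = (1.960 + 1.036)² · (24² + 14²/0.5) / 8.9²
   = 8.9760 · (576 + 392) / 79.21
   = 8.9760 · 968 / 79.21
   = 109.69
Design effect: 1.7 × 109.69 = 186.48.
Round up → n₁ = 187; n₂ = r·n₁ = 0.5 × 187 = 94.

n₁ = 187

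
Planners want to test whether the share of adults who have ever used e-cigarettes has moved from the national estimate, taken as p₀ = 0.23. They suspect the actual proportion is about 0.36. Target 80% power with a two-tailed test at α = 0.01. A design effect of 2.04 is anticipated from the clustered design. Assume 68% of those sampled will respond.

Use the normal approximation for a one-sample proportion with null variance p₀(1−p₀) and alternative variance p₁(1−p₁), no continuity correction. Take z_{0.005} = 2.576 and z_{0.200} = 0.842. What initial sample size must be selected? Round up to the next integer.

n = [z_{α/2}·√(p₀q₀) + z_β·√(p₁q₁)]² / (p₁ − p₀)²
  = [2.576·√(0.23·0.77) + 0.842·√(0.36·0.64)]² / (0.13)²
  = [2.576·0.4208 + 0.842·0.4800]² / 0.0169
  = [1.4882]² / 0.0169
  = 131.05
Design effect: 2.04 × 131.05 = 267.35.
Adjust for 68% response: 267.35 / 0.68 = 393.16.
Round up → n = 394.

n = 394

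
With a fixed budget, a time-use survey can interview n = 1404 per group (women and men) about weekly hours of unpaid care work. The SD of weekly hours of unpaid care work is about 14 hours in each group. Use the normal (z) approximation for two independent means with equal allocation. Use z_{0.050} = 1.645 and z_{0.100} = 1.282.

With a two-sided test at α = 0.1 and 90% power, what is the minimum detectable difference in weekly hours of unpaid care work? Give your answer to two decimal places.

Minimum detectable difference ≈ 1.55 hours

δ = (z_{α/2} + z_β) · √((σ₁²+σ₂²)/n)
  = (1.645 + 1.282) · √(392/1404)
  = 2.927 · √0.2792
  = 2.927 · 0.5284
  = 1.5466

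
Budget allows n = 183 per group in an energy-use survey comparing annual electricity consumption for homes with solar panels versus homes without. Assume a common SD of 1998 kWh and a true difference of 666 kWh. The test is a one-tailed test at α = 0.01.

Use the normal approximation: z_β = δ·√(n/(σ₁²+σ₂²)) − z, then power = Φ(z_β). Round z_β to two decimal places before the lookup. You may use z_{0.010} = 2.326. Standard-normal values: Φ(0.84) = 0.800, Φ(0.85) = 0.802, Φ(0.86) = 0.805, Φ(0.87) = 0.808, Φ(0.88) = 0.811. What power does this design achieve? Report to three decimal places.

Power ≈ 0.805

z_β = δ·√(n/(σ₁²+σ₂²)) − z_α
    = 666 · √(183/7984008) − 2.326
    = 666 · 0.00479 − 2.326
    = 3.1885 − 2.326 = 0.8625 → 0.86
Power = Φ(0.86) = 0.805.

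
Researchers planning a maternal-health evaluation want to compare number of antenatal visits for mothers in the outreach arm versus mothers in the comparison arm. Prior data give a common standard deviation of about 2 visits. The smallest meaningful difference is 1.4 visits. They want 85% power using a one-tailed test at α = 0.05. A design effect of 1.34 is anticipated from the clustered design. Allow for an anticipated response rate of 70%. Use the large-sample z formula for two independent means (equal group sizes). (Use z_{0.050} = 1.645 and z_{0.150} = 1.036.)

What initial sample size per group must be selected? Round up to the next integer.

n = 57 per group

n = (z_α + z_β)² · (σ₁² + σ₂²) / δ²
  = (1.645 + 1.036)² · (2·2² = 8) / 1.4²
  = 7.1878 · 8 / 1.96
  = 29.34
Design effect: 1.34 × 29.34 = 39.31.
Adjust for 70% response: 39.31 / 0.70 = 56.16.
Round up → n = 57 per group.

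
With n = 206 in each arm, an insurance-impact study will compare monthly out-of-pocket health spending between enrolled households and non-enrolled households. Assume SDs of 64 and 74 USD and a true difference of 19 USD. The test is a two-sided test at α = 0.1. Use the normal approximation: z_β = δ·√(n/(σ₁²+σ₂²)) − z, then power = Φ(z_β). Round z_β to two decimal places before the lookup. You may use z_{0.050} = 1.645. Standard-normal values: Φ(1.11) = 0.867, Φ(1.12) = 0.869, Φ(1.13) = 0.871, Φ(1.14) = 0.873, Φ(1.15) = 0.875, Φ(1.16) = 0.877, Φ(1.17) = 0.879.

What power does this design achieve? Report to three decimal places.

Power ≈ 0.873

z_β = δ·√(n/(σ₁²+σ₂²)) − z_{α/2}
    = 19 · √(206/9572) − 1.645
    = 19 · 0.14670 − 1.645
    = 2.7873 − 1.645 = 1.1423 → 1.14
Power = Φ(1.14) = 0.873.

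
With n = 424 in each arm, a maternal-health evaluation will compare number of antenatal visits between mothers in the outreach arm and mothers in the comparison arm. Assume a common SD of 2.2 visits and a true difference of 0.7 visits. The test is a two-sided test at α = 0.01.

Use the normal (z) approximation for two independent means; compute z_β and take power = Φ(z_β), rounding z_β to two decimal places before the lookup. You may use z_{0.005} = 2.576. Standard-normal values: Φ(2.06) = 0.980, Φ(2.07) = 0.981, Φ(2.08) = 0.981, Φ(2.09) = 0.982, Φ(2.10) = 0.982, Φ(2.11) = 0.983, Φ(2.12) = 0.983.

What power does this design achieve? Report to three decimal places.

Power ≈ 0.980

z_β = δ·√(n/(σ₁²+σ₂²)) − z_{α/2}
    = 0.7 · √(424/9.68) − 2.576
    = 0.7 · 6.61828 − 2.576
    = 4.6328 − 2.576 = 2.0568 → 2.06
Power = Φ(2.06) = 0.980.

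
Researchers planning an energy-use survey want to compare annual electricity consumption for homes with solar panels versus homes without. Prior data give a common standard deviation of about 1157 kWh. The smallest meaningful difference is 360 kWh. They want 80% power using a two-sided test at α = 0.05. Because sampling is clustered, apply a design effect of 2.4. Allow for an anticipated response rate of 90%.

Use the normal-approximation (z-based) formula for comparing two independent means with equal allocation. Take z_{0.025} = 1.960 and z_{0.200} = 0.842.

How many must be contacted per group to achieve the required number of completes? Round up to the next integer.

n = (z_{α/2} + z_β)² · (σ₁² + σ₂²) / δ²
  = (1.960 + 0.842)² · (2·1157² = 2677298) / 360²
  = 7.8512 · 2677298 / 129600
  = 162.19
Design effect: 2.4 × 162.19 = 389.26.
Adjust for 90% response: 389.26 / 0.90 = 432.51.
Round up → n = 433 per group.

n = 433 per group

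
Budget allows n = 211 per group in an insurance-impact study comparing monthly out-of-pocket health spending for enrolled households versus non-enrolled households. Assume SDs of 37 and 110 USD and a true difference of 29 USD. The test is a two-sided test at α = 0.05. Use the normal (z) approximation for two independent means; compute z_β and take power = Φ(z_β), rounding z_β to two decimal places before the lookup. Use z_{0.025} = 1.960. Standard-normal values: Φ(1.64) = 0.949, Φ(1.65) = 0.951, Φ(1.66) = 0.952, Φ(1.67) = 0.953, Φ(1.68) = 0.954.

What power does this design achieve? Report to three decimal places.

z_β = δ·√(n/(σ₁²+σ₂²)) − z_{α/2}
    = 29 · √(211/13469) − 1.960
    = 29 · 0.12516 − 1.960
    = 3.6297 − 1.960 = 1.6697 → 1.67
Power = Φ(1.67) = 0.953.

Power ≈ 0.953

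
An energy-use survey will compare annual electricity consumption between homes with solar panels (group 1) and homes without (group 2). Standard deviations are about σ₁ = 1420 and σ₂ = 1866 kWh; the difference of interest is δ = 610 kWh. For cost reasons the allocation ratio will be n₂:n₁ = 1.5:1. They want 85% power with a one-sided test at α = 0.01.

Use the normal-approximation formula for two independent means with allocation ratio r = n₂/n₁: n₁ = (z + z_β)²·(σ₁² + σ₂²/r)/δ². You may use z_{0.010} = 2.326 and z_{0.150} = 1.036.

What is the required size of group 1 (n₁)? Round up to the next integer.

n₁ = 132

n₁ = (z_α + z_β)² · (σ₁² + σ₂²/r) / δ²
   = (2.326 + 1.036)² · (1420² + 1866²/1.5) / 610²
   = 11.3030 · (2016400 + 2321304) / 372100
   = 11.3030 · 4337704 / 372100
   = 131.76
Round up → n₁ = 132; n₂ = r·n₁ = 1.5 × 132 = 198.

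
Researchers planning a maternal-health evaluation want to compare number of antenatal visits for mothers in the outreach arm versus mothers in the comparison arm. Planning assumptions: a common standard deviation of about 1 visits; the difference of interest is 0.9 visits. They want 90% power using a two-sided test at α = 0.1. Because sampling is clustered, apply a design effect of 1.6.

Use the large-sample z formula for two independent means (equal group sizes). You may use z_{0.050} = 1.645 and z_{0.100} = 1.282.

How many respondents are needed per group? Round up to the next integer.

n = (z_{α/2} + z_β)² · (σ₁² + σ₂²) / δ²
  = (1.645 + 1.282)² · (2·1² = 2) / 0.9²
  = 8.5673 · 2 / 0.81
  = 21.15
Design effect: 1.6 × 21.15 = 33.85.
Round up → n = 34 per group.

n = 34 per group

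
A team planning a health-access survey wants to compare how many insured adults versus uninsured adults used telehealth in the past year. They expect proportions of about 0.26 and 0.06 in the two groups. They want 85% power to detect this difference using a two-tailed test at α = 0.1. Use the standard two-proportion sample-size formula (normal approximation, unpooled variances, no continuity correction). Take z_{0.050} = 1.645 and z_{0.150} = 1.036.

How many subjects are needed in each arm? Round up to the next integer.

n = (z_{α/2} + z_β)² · [p₁(1−p₁) + p₂(1−p₂)] / (p₁ − p₂)²
  = (1.645 + 1.036)² · (0.26·0.74 + 0.06·0.94) / (0.20)²
  = (2.681)² · (0.1924 + 0.0564) / 0.0400
  = 7.1878 · 0.2488 / 0.0400
  = 44.71
Round up → n = 45 per group.

n = 45 per group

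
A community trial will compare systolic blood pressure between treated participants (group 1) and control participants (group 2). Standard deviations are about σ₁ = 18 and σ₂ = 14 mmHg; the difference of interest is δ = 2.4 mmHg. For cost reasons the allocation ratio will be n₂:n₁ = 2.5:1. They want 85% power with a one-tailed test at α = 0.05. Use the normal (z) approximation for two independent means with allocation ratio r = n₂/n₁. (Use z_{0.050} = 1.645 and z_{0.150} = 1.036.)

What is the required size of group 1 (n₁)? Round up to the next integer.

n₁ = (z_α + z_β)² · (σ₁² + σ₂²/r) / δ²
   = (1.645 + 1.036)² · (18² + 14²/2.5) / 2.4²
   = 7.1878 · (324 + 78.4) / 5.76
   = 7.1878 · 402.4 / 5.76
   = 502.14
Round up → n₁ = 503; n₂ = r·n₁ = 2.5 × 503 = 1258.

n₁ = 503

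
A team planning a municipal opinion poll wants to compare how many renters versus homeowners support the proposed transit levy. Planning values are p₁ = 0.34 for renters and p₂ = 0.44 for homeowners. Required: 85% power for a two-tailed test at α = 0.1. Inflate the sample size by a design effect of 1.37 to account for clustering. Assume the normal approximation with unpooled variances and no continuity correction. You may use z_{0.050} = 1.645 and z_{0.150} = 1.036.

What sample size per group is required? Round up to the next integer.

n = (z_{α/2} + z_β)² · [p₁(1−p₁) + p₂(1−p₂)] / (p₁ − p₂)²
  = (1.645 + 1.036)² · (0.34·0.66 + 0.44·0.56) / (-0.10)²
  = (2.681)² · (0.2244 + 0.2464) / 0.0100
  = 7.1878 · 0.4708 / 0.0100
  = 338.40
Design effect: 1.37 × 338.40 = 463.61.
Round up → n = 464 per group.

n = 464 per group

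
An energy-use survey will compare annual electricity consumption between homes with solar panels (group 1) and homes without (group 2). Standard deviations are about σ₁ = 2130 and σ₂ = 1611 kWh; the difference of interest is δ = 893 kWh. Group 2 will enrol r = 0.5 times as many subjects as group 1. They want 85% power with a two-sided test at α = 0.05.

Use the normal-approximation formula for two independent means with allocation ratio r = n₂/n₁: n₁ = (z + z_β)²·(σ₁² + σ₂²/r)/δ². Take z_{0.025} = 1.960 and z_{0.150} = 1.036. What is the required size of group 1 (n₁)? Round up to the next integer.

n₁ = 110

n₁ = (z_{α/2} + z_β)² · (σ₁² + σ₂²/r) / δ²
   = (1.960 + 1.036)² · (2130² + 1611²/0.5) / 893²
   = 8.9760 · (4536900 + 5190642) / 797449
   = 8.9760 · 9727542 / 797449
   = 109.49
Round up → n₁ = 110; n₂ = r·n₁ = 0.5 × 110 = 55.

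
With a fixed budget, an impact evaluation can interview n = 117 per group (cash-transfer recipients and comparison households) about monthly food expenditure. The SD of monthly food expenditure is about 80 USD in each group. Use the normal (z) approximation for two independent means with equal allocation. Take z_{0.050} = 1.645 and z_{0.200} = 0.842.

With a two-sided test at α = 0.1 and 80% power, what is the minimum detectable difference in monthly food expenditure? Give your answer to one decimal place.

Minimum detectable difference ≈ 26.0 USD

δ = (z_{α/2} + z_β) · √((σ₁²+σ₂²)/n)
  = (1.645 + 0.842) · √(12800/117)
  = 2.487 · √109.4017
  = 2.487 · 10.4595
  = 26.0128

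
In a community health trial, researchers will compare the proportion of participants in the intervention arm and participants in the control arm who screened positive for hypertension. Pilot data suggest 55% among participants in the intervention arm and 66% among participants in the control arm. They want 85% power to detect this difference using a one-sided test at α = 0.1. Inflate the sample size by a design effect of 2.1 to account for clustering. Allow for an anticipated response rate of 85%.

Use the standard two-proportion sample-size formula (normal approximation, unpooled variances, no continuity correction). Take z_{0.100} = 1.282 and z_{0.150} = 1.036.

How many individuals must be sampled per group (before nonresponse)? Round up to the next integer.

n = (z_α + z_β)² · [p₁(1−p₁) + p₂(1−p₂)] / (p₁ − p₂)²
  = (1.282 + 1.036)² · (0.55·0.45 + 0.66·0.34) / (-0.11)²
  = (2.318)² · (0.2475 + 0.2244) / 0.0121
  = 5.3731 · 0.4719 / 0.0121
  = 209.55
Design effect: 2.1 × 209.55 = 440.06.
Adjust for 85% response: 440.06 / 0.85 = 517.72.
Round up → n = 518 per group.

n = 518 per group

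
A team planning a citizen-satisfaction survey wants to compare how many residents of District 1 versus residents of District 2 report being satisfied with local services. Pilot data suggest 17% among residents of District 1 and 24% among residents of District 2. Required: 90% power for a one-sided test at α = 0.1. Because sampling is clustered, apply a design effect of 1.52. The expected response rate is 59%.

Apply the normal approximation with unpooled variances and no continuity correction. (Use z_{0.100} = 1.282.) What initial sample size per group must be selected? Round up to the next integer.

n = (z_α + z_β)² · [p₁(1−p₁) + p₂(1−p₂)] / (p₁ − p₂)²
  = (1.282 + 1.282)² · (0.17·0.83 + 0.24·0.76) / (-0.07)²
  = (2.564)² · (0.1411 + 0.1824) / 0.0049
  = 6.5741 · 0.3235 / 0.0049
  = 434.02
Design effect: 1.52 × 434.02 = 659.72.
Adjust for 59% response: 659.72 / 0.59 = 1118.16.
Round up → n = 1119 per group.

n = 1119 per group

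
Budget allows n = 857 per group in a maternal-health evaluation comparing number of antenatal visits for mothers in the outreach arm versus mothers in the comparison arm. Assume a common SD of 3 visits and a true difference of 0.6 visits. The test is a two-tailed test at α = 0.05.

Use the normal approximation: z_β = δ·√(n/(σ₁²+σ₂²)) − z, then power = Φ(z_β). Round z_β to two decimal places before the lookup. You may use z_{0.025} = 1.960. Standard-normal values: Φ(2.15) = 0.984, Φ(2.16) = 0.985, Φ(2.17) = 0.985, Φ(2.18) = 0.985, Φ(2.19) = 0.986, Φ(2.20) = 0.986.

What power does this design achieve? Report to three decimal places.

z_β = δ·√(n/(σ₁²+σ₂²)) − z_{α/2}
    = 0.6 · √(857/18) − 1.960
    = 0.6 · 6.90008 − 1.960
    = 4.1400 − 1.960 = 2.1800 → 2.18
Power = Φ(2.18) = 0.985.

Power ≈ 0.985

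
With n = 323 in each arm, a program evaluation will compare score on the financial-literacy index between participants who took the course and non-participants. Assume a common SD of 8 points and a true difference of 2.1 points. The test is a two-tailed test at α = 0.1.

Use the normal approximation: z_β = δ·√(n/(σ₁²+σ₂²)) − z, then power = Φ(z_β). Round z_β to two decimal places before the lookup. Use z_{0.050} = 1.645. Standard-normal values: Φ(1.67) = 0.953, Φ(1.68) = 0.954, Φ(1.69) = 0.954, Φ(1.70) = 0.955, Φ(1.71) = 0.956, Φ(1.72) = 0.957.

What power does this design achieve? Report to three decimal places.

Power ≈ 0.954

z_β = δ·√(n/(σ₁²+σ₂²)) − z_{α/2}
    = 2.1 · √(323/128) − 1.645
    = 2.1 · 1.58853 − 1.645
    = 3.3359 − 1.645 = 1.6909 → 1.69
Power = Φ(1.69) = 0.954.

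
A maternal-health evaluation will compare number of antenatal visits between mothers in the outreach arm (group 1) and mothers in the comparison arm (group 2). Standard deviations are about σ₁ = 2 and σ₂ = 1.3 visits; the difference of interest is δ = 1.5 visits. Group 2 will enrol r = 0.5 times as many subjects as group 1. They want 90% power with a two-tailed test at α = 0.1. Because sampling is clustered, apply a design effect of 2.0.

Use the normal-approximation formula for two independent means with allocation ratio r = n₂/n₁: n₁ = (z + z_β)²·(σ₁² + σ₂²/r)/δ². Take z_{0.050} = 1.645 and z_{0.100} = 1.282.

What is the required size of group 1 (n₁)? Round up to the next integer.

n₁ = (z_{α/2} + z_β)² · (σ₁² + σ₂²/r) / δ²
   = (1.645 + 1.282)² · (2² + 1.3²/0.5) / 1.5²
   = 8.5673 · (4 + 3.38) / 2.25
   = 8.5673 · 7.38 / 2.25
   = 28.10
Design effect: 2.0 × 28.10 = 56.20.
Round up → n₁ = 57; n₂ = r·n₁ = 0.5 × 57 = 29.

n₁ = 57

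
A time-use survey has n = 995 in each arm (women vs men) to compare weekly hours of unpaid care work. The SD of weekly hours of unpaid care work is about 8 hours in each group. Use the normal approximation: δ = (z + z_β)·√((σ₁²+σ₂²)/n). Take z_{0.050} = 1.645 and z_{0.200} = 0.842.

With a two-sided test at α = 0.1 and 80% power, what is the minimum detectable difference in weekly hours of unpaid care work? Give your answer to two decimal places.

Minimum detectable difference ≈ 0.89 hours

δ = (z_{α/2} + z_β) · √((σ₁²+σ₂²)/n)
  = (1.645 + 0.842) · √(128/995)
  = 2.487 · √0.12864
  = 2.487 · 0.3587
  = 0.8920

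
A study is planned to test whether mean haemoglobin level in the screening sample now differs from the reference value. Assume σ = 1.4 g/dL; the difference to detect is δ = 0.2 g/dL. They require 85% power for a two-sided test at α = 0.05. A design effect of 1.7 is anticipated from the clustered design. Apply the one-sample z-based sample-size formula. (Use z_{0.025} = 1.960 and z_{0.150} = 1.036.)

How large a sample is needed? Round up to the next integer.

n = (z_{α/2} + z_β)² · σ² / δ²
  = (1.960 + 1.036)² · 1.4² / 0.2²
  = 8.9760 · 1.96 / 0.04
  = 439.82
Design effect: 1.7 × 439.82 = 747.70.
Round up → n = 748.

n = 748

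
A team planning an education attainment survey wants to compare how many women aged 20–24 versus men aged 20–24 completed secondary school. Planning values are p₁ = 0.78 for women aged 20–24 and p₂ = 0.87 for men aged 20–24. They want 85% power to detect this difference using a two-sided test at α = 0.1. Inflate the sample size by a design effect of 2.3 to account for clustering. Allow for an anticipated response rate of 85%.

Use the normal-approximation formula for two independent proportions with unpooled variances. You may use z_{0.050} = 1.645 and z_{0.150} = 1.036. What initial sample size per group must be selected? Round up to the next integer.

n = (z_{α/2} + z_β)² · [p₁(1−p₁) + p₂(1−p₂)] / (p₁ − p₂)²
  = (1.645 + 1.036)² · (0.78·0.22 + 0.87·0.13) / (-0.09)²
  = (2.681)² · (0.1716 + 0.1131) / 0.0081
  = 7.1878 · 0.2847 / 0.0081
  = 252.64
Design effect: 2.3 × 252.64 = 581.06.
Adjust for 85% response: 581.06 / 0.85 = 683.60.
Round up → n = 684 per group.

n = 684 per group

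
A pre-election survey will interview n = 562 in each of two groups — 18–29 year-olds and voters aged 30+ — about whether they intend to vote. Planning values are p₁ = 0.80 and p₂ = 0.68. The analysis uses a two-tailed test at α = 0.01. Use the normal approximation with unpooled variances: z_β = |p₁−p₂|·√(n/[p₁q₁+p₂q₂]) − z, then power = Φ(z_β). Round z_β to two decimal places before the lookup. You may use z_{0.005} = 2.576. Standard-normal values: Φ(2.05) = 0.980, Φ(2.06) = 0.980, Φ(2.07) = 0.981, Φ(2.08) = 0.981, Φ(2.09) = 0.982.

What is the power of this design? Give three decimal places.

z_β = |p₁−p₂|·√(n/[p₁q₁+p₂q₂]) − z_{α/2}
    = 0.12 · √(562/0.3776) − 2.576
    = 0.12 · 38.5791 − 2.576
    = 4.6295 − 2.576 = 2.0535 → 2.05
Power = Φ(2.05) = 0.980.

Power ≈ 0.980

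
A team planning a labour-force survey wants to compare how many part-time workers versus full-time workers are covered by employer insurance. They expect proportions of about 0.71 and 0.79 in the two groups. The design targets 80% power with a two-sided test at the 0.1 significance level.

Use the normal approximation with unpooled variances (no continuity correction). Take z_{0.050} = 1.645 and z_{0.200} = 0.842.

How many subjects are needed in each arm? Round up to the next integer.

n = 360 per group

n = (z_{α/2} + z_β)² · [p₁(1−p₁) + p₂(1−p₂)] / (p₁ − p₂)²
  = (1.645 + 0.842)² · (0.71·0.29 + 0.79·0.21) / (-0.08)²
  = (2.487)² · (0.2059 + 0.1659) / 0.0064
  = 6.1852 · 0.3718 / 0.0064
  = 359.32
Round up → n = 360 per group.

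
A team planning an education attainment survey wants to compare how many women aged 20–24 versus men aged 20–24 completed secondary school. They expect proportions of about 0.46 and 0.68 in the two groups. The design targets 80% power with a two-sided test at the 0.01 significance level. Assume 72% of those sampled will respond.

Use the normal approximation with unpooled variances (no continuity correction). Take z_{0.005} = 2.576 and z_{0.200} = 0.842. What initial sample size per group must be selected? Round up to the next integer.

n = 157 per group

n = (z_{α/2} + z_β)² · [p₁(1−p₁) + p₂(1−p₂)] / (p₁ − p₂)²
  = (2.576 + 0.842)² · (0.46·0.54 + 0.68·0.32) / (-0.22)²
  = (3.418)² · (0.2484 + 0.2176) / 0.0484
  = 11.6827 · 0.4660 / 0.0484
  = 112.48
Adjust for 72% response: 112.48 / 0.72 = 156.23.
Round up → n = 157 per group.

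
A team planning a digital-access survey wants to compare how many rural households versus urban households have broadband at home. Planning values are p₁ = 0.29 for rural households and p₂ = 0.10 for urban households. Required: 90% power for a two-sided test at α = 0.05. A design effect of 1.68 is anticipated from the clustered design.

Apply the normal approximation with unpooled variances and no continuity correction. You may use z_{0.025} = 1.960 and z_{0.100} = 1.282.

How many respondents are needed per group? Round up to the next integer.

n = (z_{α/2} + z_β)² · [p₁(1−p₁) + p₂(1−p₂)] / (p₁ − p₂)²
  = (1.960 + 1.282)² · (0.29·0.71 + 0.10·0.90) / (0.19)²
  = (3.242)² · (0.2059 + 0.0900) / 0.0361
  = 10.5106 · 0.2959 / 0.0361
  = 86.15
Design effect: 1.68 × 86.15 = 144.73.
Round up → n = 145 per group.

n = 145 per group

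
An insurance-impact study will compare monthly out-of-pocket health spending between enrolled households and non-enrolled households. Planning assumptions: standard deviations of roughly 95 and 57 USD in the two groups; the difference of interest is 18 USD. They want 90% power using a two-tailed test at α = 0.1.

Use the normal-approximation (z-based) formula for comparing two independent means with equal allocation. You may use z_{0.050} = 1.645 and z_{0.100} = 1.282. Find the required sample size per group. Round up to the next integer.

n = 325 per group

n = (z_{α/2} + z_β)² · (σ₁² + σ₂²) / δ²
  = (1.645 + 1.282)² · (95² + 57² = 12274) / 18²
  = 8.5673 · 12274 / 324
  = 324.55
Round up → n = 325 per group.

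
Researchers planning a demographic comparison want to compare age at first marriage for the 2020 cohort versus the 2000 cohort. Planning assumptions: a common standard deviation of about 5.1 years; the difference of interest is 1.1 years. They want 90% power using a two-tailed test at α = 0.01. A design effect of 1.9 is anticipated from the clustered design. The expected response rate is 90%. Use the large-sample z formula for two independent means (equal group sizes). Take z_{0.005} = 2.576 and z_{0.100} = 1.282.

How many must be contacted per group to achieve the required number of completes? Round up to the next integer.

n = (z_{α/2} + z_β)² · (σ₁² + σ₂²) / δ²
  = (2.576 + 1.282)² · (2·5.1² = 52.02) / 1.1²
  = 14.8842 · 52.02 / 1.21
  = 639.90
Design effect: 1.9 × 639.90 = 1215.80.
Adjust for 90% response: 1215.80 / 0.90 = 1350.89.
Round up → n = 1351 per group.

n = 1351 per group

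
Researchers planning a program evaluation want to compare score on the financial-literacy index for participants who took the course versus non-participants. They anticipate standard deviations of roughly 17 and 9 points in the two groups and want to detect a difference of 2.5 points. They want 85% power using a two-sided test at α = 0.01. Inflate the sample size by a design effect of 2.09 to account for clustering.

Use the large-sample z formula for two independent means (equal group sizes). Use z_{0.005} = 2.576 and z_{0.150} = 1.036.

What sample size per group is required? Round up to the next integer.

n = 1615 per group

n = (z_{α/2} + z_β)² · (σ₁² + σ₂²) / δ²
  = (2.576 + 1.036)² · (17² + 9² = 370) / 2.5²
  = 13.0465 · 370 / 6.25
  = 772.36
Design effect: 2.09 × 772.36 = 1614.22.
Round up → n = 1615 per group.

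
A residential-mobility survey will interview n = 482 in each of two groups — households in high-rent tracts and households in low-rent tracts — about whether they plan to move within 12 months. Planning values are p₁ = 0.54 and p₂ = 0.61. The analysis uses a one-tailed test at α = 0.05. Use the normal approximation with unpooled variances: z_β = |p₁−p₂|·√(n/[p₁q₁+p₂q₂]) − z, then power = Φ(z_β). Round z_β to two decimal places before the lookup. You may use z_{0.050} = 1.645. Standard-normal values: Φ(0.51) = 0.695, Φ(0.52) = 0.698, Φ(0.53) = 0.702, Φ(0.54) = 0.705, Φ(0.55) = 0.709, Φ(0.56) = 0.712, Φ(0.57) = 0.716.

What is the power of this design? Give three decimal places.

z_β = |p₁−p₂|·√(n/[p₁q₁+p₂q₂]) − z_α
    = 0.07 · √(482/0.4863) − 1.645
    = 0.07 · 31.4827 − 1.645
    = 2.2038 − 1.645 = 0.5588 → 0.56
Power = Φ(0.56) = 0.712.

Power ≈ 0.712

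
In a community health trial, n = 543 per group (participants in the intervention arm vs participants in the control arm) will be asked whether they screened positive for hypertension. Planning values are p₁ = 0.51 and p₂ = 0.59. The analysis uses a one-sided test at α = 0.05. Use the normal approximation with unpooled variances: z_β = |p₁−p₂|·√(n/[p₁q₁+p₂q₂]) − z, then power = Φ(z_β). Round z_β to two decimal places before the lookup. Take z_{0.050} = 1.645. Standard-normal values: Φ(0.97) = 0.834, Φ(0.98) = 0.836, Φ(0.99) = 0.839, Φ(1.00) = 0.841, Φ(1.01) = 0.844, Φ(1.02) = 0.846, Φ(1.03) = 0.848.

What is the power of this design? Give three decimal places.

z_β = |p₁−p₂|·√(n/[p₁q₁+p₂q₂]) − z_α
    = 0.08 · √(543/0.4918) − 1.645
    = 0.08 · 33.2281 − 1.645
    = 2.6582 − 1.645 = 1.0132 → 1.01
Power = Φ(1.01) = 0.844.

Power ≈ 0.844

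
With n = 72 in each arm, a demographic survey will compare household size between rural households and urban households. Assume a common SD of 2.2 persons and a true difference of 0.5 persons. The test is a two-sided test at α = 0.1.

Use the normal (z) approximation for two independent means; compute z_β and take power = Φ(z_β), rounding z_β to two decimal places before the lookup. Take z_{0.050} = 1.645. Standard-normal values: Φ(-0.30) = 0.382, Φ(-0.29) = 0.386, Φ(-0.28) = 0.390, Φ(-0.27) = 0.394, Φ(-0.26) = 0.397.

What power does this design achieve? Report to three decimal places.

Power ≈ 0.390

z_β = δ·√(n/(σ₁²+σ₂²)) − z_{α/2}
    = 0.5 · √(72/9.68) − 1.645
    = 0.5 · 2.72727 − 1.645
    = 1.3636 − 1.645 = -0.2814 → -0.28
Power = Φ(-0.28) = 0.390.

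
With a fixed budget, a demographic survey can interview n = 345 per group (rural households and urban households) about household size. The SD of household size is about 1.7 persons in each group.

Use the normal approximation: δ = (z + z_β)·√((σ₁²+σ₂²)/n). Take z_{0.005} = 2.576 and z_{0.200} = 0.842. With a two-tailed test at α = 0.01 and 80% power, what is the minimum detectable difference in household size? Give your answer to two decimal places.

δ = (z_{α/2} + z_β) · √((σ₁²+σ₂²)/n)
  = (2.576 + 0.842) · √(5.78/345)
  = 3.418 · √0.01675
  = 3.418 · 0.1294
  = 0.4424

Minimum detectable difference ≈ 0.44 persons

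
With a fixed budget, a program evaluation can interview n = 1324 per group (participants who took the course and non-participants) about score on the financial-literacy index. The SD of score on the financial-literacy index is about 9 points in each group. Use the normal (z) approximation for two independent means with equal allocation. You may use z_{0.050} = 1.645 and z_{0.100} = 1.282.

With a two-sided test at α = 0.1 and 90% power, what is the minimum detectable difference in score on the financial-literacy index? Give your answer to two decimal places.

Minimum detectable difference ≈ 1.02 points

δ = (z_{α/2} + z_β) · √((σ₁²+σ₂²)/n)
  = (1.645 + 1.282) · √(162/1324)
  = 2.927 · √0.12236
  = 2.927 · 0.3498
  = 1.0238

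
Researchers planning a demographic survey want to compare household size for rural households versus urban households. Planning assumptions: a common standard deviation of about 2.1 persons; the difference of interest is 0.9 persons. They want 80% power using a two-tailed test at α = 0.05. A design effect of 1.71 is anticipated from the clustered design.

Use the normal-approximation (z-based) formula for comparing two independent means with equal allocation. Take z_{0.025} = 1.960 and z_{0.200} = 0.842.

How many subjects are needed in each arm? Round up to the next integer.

n = 147 per group

n = (z_{α/2} + z_β)² · (σ₁² + σ₂²) / δ²
  = (1.960 + 0.842)² · (2·2.1² = 8.82) / 0.9²
  = 7.8512 · 8.82 / 0.81
  = 85.49
Design effect: 1.71 × 85.49 = 146.19.
Round up → n = 147 per group.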